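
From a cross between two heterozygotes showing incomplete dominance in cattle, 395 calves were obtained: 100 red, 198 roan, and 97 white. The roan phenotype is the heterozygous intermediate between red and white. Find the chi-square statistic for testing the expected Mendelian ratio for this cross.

0.048

With incomplete dominance, a heterozygote × heterozygote cross gives a 1:2:1 phenotypic ratio.
Total ratio parts = 4. Expected numbers out of 395:
  red: 395 × 1/4 = 98.75
  roan: 395 × 2/4 = 197.5
  white: 395 × 1/4 = 98.75
χ² = Σ (O − E)² / E
  red: (100 − 98.75)² / 98.75 = 0.0158
  roan: (198 − 197.5)² / 197.5 = 0.0013
  white: (97 − 98.75)² / 98.75 = 0.0310
χ² = 0.0158 + 0.0013 + 0.0310 = 0.0481 ≈ 0.048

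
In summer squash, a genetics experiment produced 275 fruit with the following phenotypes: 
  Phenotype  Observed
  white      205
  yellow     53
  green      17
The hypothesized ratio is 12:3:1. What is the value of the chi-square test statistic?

0.050

Under the 12:3:1 hypothesis (Σ ratio = 16, N = 275):
  white: 275 × 12/16 = 206.25
  yellow: 275 × 3/16 = 51.5625
  green: 275 × 1/16 = 17.1875
χ² = Σ (O − E)² / E
  white: (205 − 206.25)² / 206.25 = 0.0076
  yellow: (53 − 51.5625)² / 51.5625 = 0.0401
  green: (17 − 17.1875)² / 17.1875 = 0.0020
χ² = 0.0076 + 0.0401 + 0.0020 = 0.0497 ≈ 0.050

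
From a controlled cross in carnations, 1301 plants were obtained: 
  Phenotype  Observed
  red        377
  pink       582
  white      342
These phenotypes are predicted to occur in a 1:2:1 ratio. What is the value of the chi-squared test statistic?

Under the 1:2:1 hypothesis (Σ ratio = 4, N = 1301):
  red: 1301 × 1/4 = 325.25
  pink: 1301 × 2/4 = 650.5
  white: 1301 × 1/4 = 325.25
χ² = Σ (O − E)² / E
  red: (377 − 325.25)² / 325.25 = 8.2339
  pink: (582 − 650.5)² / 650.5 = 7.2133
  white: (342 − 325.25)² / 325.25 = 0.8626
χ² = 8.2339 + 7.2133 + 0.8626 = 16.3098 ≈ 16.310

16.310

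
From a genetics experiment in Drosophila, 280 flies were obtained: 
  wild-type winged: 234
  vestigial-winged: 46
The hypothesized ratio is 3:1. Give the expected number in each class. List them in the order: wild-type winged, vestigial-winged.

Expected counts for N = 280 under a 3:1 ratio (total parts = 4):
  wild-type winged: 280 × 3/4 = 210
  vestigial-winged: 280 × 1/4 = 70

210, 70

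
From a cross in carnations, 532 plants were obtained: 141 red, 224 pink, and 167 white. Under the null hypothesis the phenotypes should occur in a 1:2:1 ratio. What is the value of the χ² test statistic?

Expected counts for N = 532 under a 1:2:1 ratio (total parts = 4):
  red: 532 × 1/4 = 133
  pink: 532 × 2/4 = 266
  white: 532 × 1/4 = 133
χ² = Σ (O − E)² / E
  red: (141 − 133)² / 133 = 0.4812
  pink: (224 − 266)² / 266 = 6.6316
  white: (167 − 133)² / 133 = 8.6917
χ² = 0.4812 + 6.6316 + 8.6917 = 15.8045 ≈ 15.805

15.805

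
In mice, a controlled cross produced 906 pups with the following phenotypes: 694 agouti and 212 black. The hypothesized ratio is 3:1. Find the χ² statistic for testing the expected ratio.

1.238

Expected counts for N = 906 under a 3:1 ratio (total parts = 4):
  agouti: 906 × 3/4 = 679.5
  black: 906 × 1/4 = 226.5
χ² = Σ (O − E)² / E
  agouti: (694 − 679.5)² / 679.5 = 0.3094
  black: (212 − 226.5)² / 226.5 = 0.9283
χ² = 0.3094 + 0.9283 = 1.2377 ≈ 1.238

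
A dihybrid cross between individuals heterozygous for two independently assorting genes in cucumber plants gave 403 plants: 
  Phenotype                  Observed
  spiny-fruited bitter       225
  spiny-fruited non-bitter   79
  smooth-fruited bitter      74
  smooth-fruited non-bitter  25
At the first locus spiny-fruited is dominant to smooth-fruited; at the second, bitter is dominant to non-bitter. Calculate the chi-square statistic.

A dihybrid F₂ with independent assortment and complete dominance at both loci gives a 9:3:3:1 phenotypic ratio.
Expected counts for N = 403 under a 9:3:3:1 ratio (total parts = 16):
  spiny-fruited bitter: 403 × 9/16 = 226.6875
  spiny-fruited non-bitter: 403 × 3/16 = 75.5625
  smooth-fruited bitter: 403 × 3/16 = 75.5625
  smooth-fruited non-bitter: 403 × 1/16 = 25.1875
χ² = Σ (O − E)² / E
  spiny-fruited bitter: (225 − 226.6875)² / 226.6875 = 0.0126
  spiny-fruited non-bitter: (79 − 75.5625)² / 75.5625 = 0.1564
  smooth-fruited bitter: (74 − 75.5625)² / 75.5625 = 0.0323
  smooth-fruited non-bitter: (25 − 25.1875)² / 25.1875 = 0.0014
χ² = 0.0126 + 0.1564 + 0.0323 + 0.0014 = 0.2027 ≈ 0.203

0.203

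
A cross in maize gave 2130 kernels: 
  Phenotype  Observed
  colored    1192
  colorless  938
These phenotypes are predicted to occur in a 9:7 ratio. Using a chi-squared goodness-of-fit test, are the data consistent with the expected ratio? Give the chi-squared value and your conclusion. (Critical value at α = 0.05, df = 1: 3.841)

Under the 9:7 hypothesis (Σ ratio = 16, N = 2130):
  colored: 2130 × 9/16 = 1198.125
  colorless: 2130 × 7/16 = 931.875
χ² = Σ (O − E)² / E
  colored: (1192 − 1198.125)² / 1198.125 = 0.0313
  colorless: (938 − 931.875)² / 931.875 = 0.0403
χ² = 0.0313 + 0.0403 = 0.0716 ≈ 0.072
Degrees of freedom = 2 − 1 = 1; critical value at α = 0.05 is 3.841.
Since 0.072 < 3.841, we fail to reject the null hypothesis — the data are consistent with the 9:7 ratio.

0.072; consistent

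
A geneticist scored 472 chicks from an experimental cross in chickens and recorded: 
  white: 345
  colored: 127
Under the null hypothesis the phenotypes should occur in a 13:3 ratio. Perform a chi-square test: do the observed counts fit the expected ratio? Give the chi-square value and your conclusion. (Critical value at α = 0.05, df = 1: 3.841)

Expected counts for N = 472 under a 13:3 ratio (total parts = 16):
  white: 472 × 13/16 = 383.5
  colored: 472 × 3/16 = 88.5
χ² = Σ (O − E)² / E
  white: (345 − 383.5)² / 383.5 = 3.8651
  colored: (127 − 88.5)² / 88.5 = 16.7486
χ² = 3.8651 + 16.7486 = 20.6137 ≈ 20.614
Degrees of freedom = 2 − 1 = 1; critical value at α = 0.05 is 3.841.
Since 20.614 > 3.841, we reject the null hypothesis — the data do not fit the 13:3 ratio.

20.614; not consistent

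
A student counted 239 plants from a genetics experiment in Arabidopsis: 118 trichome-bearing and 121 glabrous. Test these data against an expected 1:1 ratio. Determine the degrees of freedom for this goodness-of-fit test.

A goodness-of-fit test with 2 phenotype classes has df = 2 − 1 = 1.

1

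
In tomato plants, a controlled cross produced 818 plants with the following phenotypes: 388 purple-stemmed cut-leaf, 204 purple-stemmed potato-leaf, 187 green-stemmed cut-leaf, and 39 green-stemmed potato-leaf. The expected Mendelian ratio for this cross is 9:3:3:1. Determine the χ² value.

Total ratio parts = 16. Expected numbers out of 818:
  purple-stemmed cut-leaf: 818 × 9/16 = 460.125
  purple-stemmed potato-leaf: 818 × 3/16 = 153.375
  green-stemmed cut-leaf: 818 × 3/16 = 153.375
  green-stemmed potato-leaf: 818 × 1/16 = 51.125
χ² = Σ (O − E)² / E
  purple-stemmed cut-leaf: (388 − 460.125)² / 460.125 = 11.3057
  purple-stemmed potato-leaf: (204 − 153.375)² / 153.375 = 16.7100
  green-stemmed cut-leaf: (187 − 153.375)² / 153.375 = 7.3717
  green-stemmed potato-leaf: (39 − 51.125)² / 51.125 = 2.8756
χ² = 11.3057 + 16.7100 + 7.3717 + 2.8756 = 38.263

38.263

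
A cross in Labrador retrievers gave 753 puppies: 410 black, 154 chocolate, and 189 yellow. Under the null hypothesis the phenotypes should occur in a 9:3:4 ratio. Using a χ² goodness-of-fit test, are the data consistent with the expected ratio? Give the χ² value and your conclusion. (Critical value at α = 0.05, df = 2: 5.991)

Expected counts for N = 753 under a 9:3:4 ratio (total parts = 16):
  black: 753 × 9/16 = 423.5625
  chocolate: 753 × 3/16 = 141.1875
  yellow: 753 × 4/16 = 188.25
χ² = Σ (O − E)² / E
  black: (410 − 423.5625)² / 423.5625 = 0.4343
  chocolate: (154 − 141.1875)² / 141.1875 = 1.1627
  yellow: (189 − 188.25)² / 188.25 = 0.0030
χ² = 0.4343 + 1.1627 + 0.0030 = 1.600
Degrees of freedom = 3 − 1 = 2; critical value at α = 0.05 is 5.991.
Since 1.600 < 5.991, we fail to reject the null hypothesis — the data are consistent with the 9:3:4 ratio.

1.600; consistent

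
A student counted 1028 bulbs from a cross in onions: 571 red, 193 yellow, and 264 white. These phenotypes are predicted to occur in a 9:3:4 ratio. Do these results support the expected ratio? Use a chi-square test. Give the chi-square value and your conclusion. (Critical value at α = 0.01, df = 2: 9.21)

0.282; consistent

Total ratio parts = 16. Expected numbers out of 1028:
  red: 1028 × 9/16 = 578.25
  yellow: 1028 × 3/16 = 192.75
  white: 1028 × 4/16 = 257
χ² = Σ (O − E)² / E
  red: (571 − 578.25)² / 578.25 = 0.0909
  yellow: (193 − 192.75)² / 192.75 = 0.0003
  white: (264 − 257)² / 257 = 0.1907
χ² = 0.0909 + 0.0003 + 0.1907 = 0.2819 ≈ 0.282
Degrees of freedom = 3 − 1 = 2; critical value at α = 0.01 is 9.21.
Since 0.282 < 9.21, we fail to reject the null hypothesis — the data are consistent with the 9:3:4 ratio.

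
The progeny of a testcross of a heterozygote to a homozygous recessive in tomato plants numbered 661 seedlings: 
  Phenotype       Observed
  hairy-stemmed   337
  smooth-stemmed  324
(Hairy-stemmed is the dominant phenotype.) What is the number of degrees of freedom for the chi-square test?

A testcross of a heterozygote (Aa × aa) gives a 1:1 phenotypic ratio.
A goodness-of-fit test with 2 phenotype classes has df = 2 − 1 = 1.

1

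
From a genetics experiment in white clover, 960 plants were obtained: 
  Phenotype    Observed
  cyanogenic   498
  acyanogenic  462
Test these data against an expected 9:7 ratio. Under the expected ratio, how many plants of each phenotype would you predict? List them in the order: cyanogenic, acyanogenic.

The 9:7 ratio has 16 parts, so with N = 960 the expected counts are:
  cyanogenic: 960 × 9/16 = 540
  acyanogenic: 960 × 7/16 = 420

540, 420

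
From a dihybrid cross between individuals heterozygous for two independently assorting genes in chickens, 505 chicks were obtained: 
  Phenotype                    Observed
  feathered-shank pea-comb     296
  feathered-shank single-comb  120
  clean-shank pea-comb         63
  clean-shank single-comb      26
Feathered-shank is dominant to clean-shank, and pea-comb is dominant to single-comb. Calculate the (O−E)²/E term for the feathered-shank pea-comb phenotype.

A dihybrid F₂ with independent assortment and complete dominance at both loci gives a 9:3:3:1 phenotypic ratio.
The 9:3:3:1 ratio has 16 parts, so with N = 505 the expected counts are:
  feathered-shank pea-comb: 505 × 9/16 = 284.0625
  feathered-shank single-comb: 505 × 3/16 = 94.6875
  clean-shank pea-comb: 505 × 3/16 = 94.6875
  clean-shank single-comb: 505 × 1/16 = 31.5625
Contribution of feathered-shank pea-comb: (296 − 284.0625)² / 284.0625 = 0.5017

0.502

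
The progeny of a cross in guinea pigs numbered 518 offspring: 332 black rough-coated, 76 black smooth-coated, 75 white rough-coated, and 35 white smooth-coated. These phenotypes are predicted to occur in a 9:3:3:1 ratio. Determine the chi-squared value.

15.512

Expected counts for N = 518 under a 9:3:3:1 ratio (total parts = 16):
  black rough-coated: 518 × 9/16 = 291.375
  black smooth-coated: 518 × 3/16 = 97.125
  white rough-coated: 518 × 3/16 = 97.125
  white smooth-coated: 518 × 1/16 = 32.375
χ² = Σ (O − E)² / E
  black rough-coated: (332 − 291.375)² / 291.375 = 5.6641
  black smooth-coated: (76 − 97.125)² / 97.125 = 4.5948
  white rough-coated: (75 − 97.125)² / 97.125 = 5.0401
  white smooth-coated: (35 − 32.375)² / 32.375 = 0.2128
χ² = 5.6641 + 4.5948 + 5.0401 + 0.2128 = 15.5118 ≈ 15.512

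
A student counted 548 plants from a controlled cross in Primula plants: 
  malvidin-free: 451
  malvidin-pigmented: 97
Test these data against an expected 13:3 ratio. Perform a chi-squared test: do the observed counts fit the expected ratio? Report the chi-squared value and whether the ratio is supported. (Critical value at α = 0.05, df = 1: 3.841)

0.396; consistent

Under the 13:3 hypothesis (Σ ratio = 16, N = 548):
  malvidin-free: 548 × 13/16 = 445.25
  malvidin-pigmented: 548 × 3/16 = 102.75
χ² = Σ (O − E)² / E
  malvidin-free: (451 − 445.25)² / 445.25 = 0.0743
  malvidin-pigmented: (97 − 102.75)² / 102.75 = 0.3218
χ² = 0.0743 + 0.3218 = 0.3961 ≈ 0.396
Degrees of freedom = 2 − 1 = 1; critical value at α = 0.05 is 3.841.
Since 0.396 < 3.841, we fail to reject the null hypothesis — the data are consistent with the 13:3 ratio.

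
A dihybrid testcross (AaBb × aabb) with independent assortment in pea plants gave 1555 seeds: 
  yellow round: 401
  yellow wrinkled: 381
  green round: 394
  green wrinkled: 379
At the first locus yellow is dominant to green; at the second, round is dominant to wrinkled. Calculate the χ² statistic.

0.856

A dihybrid testcross with independent assortment gives a 1:1:1:1 ratio.
Under the 1:1:1:1 hypothesis (Σ ratio = 4, N = 1555):
  yellow round: 1555 × 1/4 = 388.75
  yellow wrinkled: 1555 × 1/4 = 388.75
  green round: 1555 × 1/4 = 388.75
  green wrinkled: 1555 × 1/4 = 388.75
χ² = Σ (O − E)² / E
  yellow round: (401 − 388.75)² / 388.75 = 0.3860
  yellow wrinkled: (381 − 388.75)² / 388.75 = 0.1545
  green round: (394 − 388.75)² / 388.75 = 0.0709
  green wrinkled: (379 − 388.75)² / 388.75 = 0.2445
χ² = 0.3860 + 0.1545 + 0.0709 + 0.2445 = 0.8559 ≈ 0.856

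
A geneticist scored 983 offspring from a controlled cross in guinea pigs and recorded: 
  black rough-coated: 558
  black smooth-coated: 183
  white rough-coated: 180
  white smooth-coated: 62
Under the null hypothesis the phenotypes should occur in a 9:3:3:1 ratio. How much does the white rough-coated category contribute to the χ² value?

0.101

The 9:3:3:1 ratio has 16 parts, so with N = 983 the expected counts are:
  black rough-coated: 983 × 9/16 = 552.9375
  black smooth-coated: 983 × 3/16 = 184.3125
  white rough-coated: 983 × 3/16 = 184.3125
  white smooth-coated: 983 × 1/16 = 61.4375
Contribution of white rough-coated: (180 − 184.3125)² / 184.3125 = 0.1009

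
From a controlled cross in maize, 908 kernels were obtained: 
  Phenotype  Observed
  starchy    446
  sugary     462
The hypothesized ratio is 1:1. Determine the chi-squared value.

Under the 1:1 hypothesis (Σ ratio = 2, N = 908):
  starchy: 908 × 1/2 = 454
  sugary: 908 × 1/2 = 454
χ² = Σ (O − E)² / E
  starchy: (446 − 454)² / 454 = 0.1410
  sugary: (462 − 454)² / 454 = 0.1410
χ² = 0.1410 + 0.1410 = 0.282

0.282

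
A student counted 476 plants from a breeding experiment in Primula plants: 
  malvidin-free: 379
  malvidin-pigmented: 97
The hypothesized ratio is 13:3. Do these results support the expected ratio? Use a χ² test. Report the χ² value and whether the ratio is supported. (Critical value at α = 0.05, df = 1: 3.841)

0.828; consistent

Total ratio parts = 16. Expected numbers out of 476:
  malvidin-free: 476 × 13/16 = 386.75
  malvidin-pigmented: 476 × 3/16 = 89.25
χ² = Σ (O − E)² / E
  malvidin-free: (379 − 386.75)² / 386.75 = 0.1553
  malvidin-pigmented: (97 − 89.25)² / 89.25 = 0.6730
χ² = 0.1553 + 0.6730 = 0.8283 ≈ 0.828
Degrees of freedom = 2 − 1 = 1; critical value at α = 0.05 is 3.841.
Since 0.828 < 3.841, we fail to reject the null hypothesis — the data are consistent with the 13:3 ratio.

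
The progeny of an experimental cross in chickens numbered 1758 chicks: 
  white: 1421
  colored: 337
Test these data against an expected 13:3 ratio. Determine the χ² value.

Total ratio parts = 16. Expected numbers out of 1758:
  white: 1758 × 13/16 = 1428.375
  colored: 1758 × 3/16 = 329.625
χ² = Σ (O − E)² / E
  white: (1421 − 1428.375)² / 1428.375 = 0.0381
  colored: (337 − 329.625)² / 329.625 = 0.1650
χ² = 0.0381 + 0.1650 = 0.2031 ≈ 0.203

0.203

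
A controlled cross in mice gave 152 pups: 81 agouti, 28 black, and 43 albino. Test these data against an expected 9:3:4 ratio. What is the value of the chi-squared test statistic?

The 9:3:4 ratio has 16 parts, so with N = 152 the expected counts are:
  agouti: 152 × 9/16 = 85.5
  black: 152 × 3/16 = 28.5
  albino: 152 × 4/16 = 38
χ² = Σ (O − E)² / E
  agouti: (81 − 85.5)² / 85.5 = 0.2368
  black: (28 − 28.5)² / 28.5 = 0.0088
  albino: (43 − 38)² / 38 = 0.6579
χ² = 0.2368 + 0.0088 + 0.6579 = 0.9035 ≈ 0.904

0.904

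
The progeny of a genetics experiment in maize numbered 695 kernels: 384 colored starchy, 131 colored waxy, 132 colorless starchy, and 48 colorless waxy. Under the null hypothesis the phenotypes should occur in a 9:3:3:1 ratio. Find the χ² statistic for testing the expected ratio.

Total ratio parts = 16. Expected numbers out of 695:
  colored starchy: 695 × 9/16 = 390.9375
  colored waxy: 695 × 3/16 = 130.3125
  colorless starchy: 695 × 3/16 = 130.3125
  colorless waxy: 695 × 1/16 = 43.4375
χ² = Σ (O − E)² / E
  colored starchy: (384 − 390.9375)² / 390.9375 = 0.1231
  colored waxy: (131 − 130.3125)² / 130.3125 = 0.0036
  colorless starchy: (132 − 130.3125)² / 130.3125 = 0.0219
  colorless waxy: (48 − 43.4375)² / 43.4375 = 0.4792
χ² = 0.1231 + 0.0036 + 0.0219 + 0.4792 = 0.6278 ≈ 0.628

0.628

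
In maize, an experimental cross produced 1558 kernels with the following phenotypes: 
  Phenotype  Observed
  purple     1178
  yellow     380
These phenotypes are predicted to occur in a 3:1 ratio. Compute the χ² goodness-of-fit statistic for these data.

0.309

The 3:1 ratio has 4 parts, so with N = 1558 the expected counts are:
  purple: 1558 × 3/4 = 1168.5
  yellow: 1558 × 1/4 = 389.5
χ² = Σ (O − E)² / E
  purple: (1178 − 1168.5)² / 1168.5 = 0.0772
  yellow: (380 − 389.5)² / 389.5 = 0.2317
χ² = 0.0772 + 0.2317 = 0.3089 ≈ 0.309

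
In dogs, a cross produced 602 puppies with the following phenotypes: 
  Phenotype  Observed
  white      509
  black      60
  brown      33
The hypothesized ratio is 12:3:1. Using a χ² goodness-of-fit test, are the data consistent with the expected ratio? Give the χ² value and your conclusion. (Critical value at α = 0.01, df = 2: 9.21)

32.660; not consistent

Under the 12:3:1 hypothesis (Σ ratio = 16, N = 602):
  white: 602 × 12/16 = 451.5
  black: 602 × 3/16 = 112.875
  brown: 602 × 1/16 = 37.625
χ² = Σ (O − E)² / E
  white: (509 − 451.5)² / 451.5 = 7.3228
  black: (60 − 112.875)² / 112.875 = 24.7687
  brown: (33 − 37.625)² / 37.625 = 0.5685
χ² = 7.3228 + 24.7687 + 0.5685 = 32.660
Degrees of freedom = 3 − 1 = 2; critical value at α = 0.01 is 9.21.
Since 32.660 > 9.21, we reject the null hypothesis — the data do not fit the 12:3:1 ratio.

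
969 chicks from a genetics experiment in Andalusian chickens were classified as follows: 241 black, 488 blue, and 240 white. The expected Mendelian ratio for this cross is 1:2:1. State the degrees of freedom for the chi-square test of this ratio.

A goodness-of-fit test with 3 phenotype classes has df = 3 − 1 = 2.

2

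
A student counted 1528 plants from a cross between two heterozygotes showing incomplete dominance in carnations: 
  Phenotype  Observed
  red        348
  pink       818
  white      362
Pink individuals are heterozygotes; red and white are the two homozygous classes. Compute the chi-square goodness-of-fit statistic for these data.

With incomplete dominance, a heterozygote × heterozygote cross gives a 1:2:1 phenotypic ratio.
Under the 1:2:1 hypothesis (Σ ratio = 4, N = 1528):
  red: 1528 × 1/4 = 382
  pink: 1528 × 2/4 = 764
  white: 1528 × 1/4 = 382
χ² = Σ (O − E)² / E
  red: (348 − 382)² / 382 = 3.0262
  pink: (818 − 764)² / 764 = 3.8168
  white: (362 − 382)² / 382 = 1.0471
χ² = 3.0262 + 3.8168 + 1.0471 = 7.8901 ≈ 7.890

7.890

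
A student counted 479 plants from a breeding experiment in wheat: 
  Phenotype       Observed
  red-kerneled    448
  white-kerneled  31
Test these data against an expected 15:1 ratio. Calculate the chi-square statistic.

0.040

Expected counts for N = 479 under a 15:1 ratio (total parts = 16):
  red-kerneled: 479 × 15/16 = 449.0625
  white-kerneled: 479 × 1/16 = 29.9375
χ² = Σ (O − E)² / E
  red-kerneled: (448 − 449.0625)² / 449.0625 = 0.0025
  white-kerneled: (31 − 29.9375)² / 29.9375 = 0.0377
χ² = 0.0025 + 0.0377 = 0.0402 ≈ 0.040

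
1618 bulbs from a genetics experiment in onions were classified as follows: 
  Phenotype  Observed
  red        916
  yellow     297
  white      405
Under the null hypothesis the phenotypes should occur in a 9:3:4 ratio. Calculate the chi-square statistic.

Total ratio parts = 16. Expected numbers out of 1618:
  red: 1618 × 9/16 = 910.125
  yellow: 1618 × 3/16 = 303.375
  white: 1618 × 4/16 = 404.5
χ² = Σ (O − E)² / E
  red: (916 − 910.125)² / 910.125 = 0.0379
  yellow: (297 − 303.375)² / 303.375 = 0.1340
  white: (405 − 404.5)² / 404.5 = 0.0006
χ² = 0.0379 + 0.1340 + 0.0006 = 0.1725 ≈ 0.173

0.173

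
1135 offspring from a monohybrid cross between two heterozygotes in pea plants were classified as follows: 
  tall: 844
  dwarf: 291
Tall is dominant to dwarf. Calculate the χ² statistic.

For a monohybrid cross between heterozygotes with complete dominance, the expected phenotypic ratio is 3:1.
Expected counts for N = 1135 under a 3:1 ratio (total parts = 4):
  tall: 1135 × 3/4 = 851.25
  dwarf: 1135 × 1/4 = 283.75
χ² = Σ (O − E)² / E
  tall: (844 − 851.25)² / 851.25 = 0.0617
  dwarf: (291 − 283.75)² / 283.75 = 0.1852
χ² = 0.0617 + 0.1852 = 0.2469 ≈ 0.247

0.247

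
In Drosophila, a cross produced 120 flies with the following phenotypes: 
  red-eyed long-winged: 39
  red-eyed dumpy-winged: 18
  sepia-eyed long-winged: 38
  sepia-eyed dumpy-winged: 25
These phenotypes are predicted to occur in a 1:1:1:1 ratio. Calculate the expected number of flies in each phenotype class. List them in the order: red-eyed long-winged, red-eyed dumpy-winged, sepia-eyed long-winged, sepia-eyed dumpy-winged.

30, 30, 30, 30

Expected counts for N = 120 under a 1:1:1:1 ratio (total parts = 4):
  red-eyed long-winged: 120 × 1/4 = 30
  red-eyed dumpy-winged: 120 × 1/4 = 30
  sepia-eyed long-winged: 120 × 1/4 = 30
  sepia-eyed dumpy-winged: 120 × 1/4 = 30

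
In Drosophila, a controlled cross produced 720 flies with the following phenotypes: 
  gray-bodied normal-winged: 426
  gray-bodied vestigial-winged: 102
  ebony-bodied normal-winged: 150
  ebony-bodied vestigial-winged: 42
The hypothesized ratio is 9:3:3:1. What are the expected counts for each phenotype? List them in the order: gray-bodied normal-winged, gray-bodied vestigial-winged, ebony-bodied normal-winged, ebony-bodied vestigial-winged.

Under the 9:3:3:1 hypothesis (Σ ratio = 16, N = 720):
  gray-bodied normal-winged: 720 × 9/16 = 405
  gray-bodied vestigial-winged: 720 × 3/16 = 135
  ebony-bodied normal-winged: 720 × 3/16 = 135
  ebony-bodied vestigial-winged: 720 × 1/16 = 45

405, 135, 135, 45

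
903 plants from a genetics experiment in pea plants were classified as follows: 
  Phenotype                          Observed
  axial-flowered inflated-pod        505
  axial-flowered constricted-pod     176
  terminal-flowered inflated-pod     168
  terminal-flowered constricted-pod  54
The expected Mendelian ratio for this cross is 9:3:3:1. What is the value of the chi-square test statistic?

Total ratio parts = 16. Expected numbers out of 903:
  axial-flowered inflated-pod: 903 × 9/16 = 507.9375
  axial-flowered constricted-pod: 903 × 3/16 = 169.3125
  terminal-flowered inflated-pod: 903 × 3/16 = 169.3125
  terminal-flowered constricted-pod: 903 × 1/16 = 56.4375
χ² = Σ (O − E)² / E
  axial-flowered inflated-pod: (505 − 507.9375)² / 507.9375 = 0.0170
  axial-flowered constricted-pod: (176 − 169.3125)² / 169.3125 = 0.2641
  terminal-flowered inflated-pod: (168 − 169.3125)² / 169.3125 = 0.0102
  terminal-flowered constricted-pod: (54 − 56.4375)² / 56.4375 = 0.1053
χ² = 0.0170 + 0.2641 + 0.0102 + 0.1053 = 0.3966 ≈ 0.397

0.397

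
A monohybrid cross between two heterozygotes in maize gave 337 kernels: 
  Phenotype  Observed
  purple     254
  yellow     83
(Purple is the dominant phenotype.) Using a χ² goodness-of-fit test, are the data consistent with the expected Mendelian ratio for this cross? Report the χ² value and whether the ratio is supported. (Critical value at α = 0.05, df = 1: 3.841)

For a monohybrid cross between heterozygotes with complete dominance, the expected phenotypic ratio is 3:1.
Total ratio parts = 4. Expected numbers out of 337:
  purple: 337 × 3/4 = 252.75
  yellow: 337 × 1/4 = 84.25
χ² = Σ (O − E)² / E
  purple: (254 − 252.75)² / 252.75 = 0.0062
  yellow: (83 − 84.25)² / 84.25 = 0.0185
χ² = 0.0062 + 0.0185 = 0.0247 ≈ 0.025
Degrees of freedom = 2 − 1 = 1; critical value at α = 0.05 is 3.841.
Since 0.025 < 3.841, we fail to reject the null hypothesis — the data are consistent with the 3:1 ratio.

0.025; consistent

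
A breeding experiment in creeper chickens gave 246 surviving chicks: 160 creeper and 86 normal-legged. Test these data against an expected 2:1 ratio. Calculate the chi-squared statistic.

Total ratio parts = 3. Expected numbers out of 246:
  creeper: 246 × 2/3 = 164
  normal-legged: 246 × 1/3 = 82
χ² = Σ (O − E)² / E
  creeper: (160 − 164)² / 164 = 0.0976
  normal-legged: (86 − 82)² / 82 = 0.1951
χ² = 0.0976 + 0.1951 = 0.2927 ≈ 0.293

0.293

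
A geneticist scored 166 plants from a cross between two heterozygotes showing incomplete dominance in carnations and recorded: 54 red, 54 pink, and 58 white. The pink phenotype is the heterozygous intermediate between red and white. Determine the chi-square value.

20.458

With incomplete dominance, a heterozygote × heterozygote cross gives a 1:2:1 phenotypic ratio.
Under the 1:2:1 hypothesis (Σ ratio = 4, N = 166):
  red: 166 × 1/4 = 41.5
  pink: 166 × 2/4 = 83
  white: 166 × 1/4 = 41.5
χ² = Σ (O − E)² / E
  red: (54 − 41.5)² / 41.5 = 3.7651
  pink: (54 − 83)² / 83 = 10.1325
  white: (58 − 41.5)² / 41.5 = 6.5602
χ² = 3.7651 + 10.1325 + 6.5602 = 20.4578 ≈ 20.458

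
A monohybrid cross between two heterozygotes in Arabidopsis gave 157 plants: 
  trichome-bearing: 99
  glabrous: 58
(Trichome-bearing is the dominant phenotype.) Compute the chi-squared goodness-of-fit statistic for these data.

11.943

For a monohybrid cross between heterozygotes with complete dominance, the expected phenotypic ratio is 3:1.
Total ratio parts = 4. Expected numbers out of 157:
  trichome-bearing: 157 × 3/4 = 117.75
  glabrous: 157 × 1/4 = 39.25
χ² = Σ (O − E)² / E
  trichome-bearing: (99 − 117.75)² / 117.75 = 2.9857
  glabrous: (58 − 39.25)² / 39.25 = 8.9570
χ² = 2.9857 + 8.9570 = 11.9427 ≈ 11.943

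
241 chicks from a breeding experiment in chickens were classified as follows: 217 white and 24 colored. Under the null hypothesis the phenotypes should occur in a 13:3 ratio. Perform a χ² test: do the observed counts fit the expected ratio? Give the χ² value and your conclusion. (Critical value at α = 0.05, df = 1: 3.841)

The 13:3 ratio has 16 parts, so with N = 241 the expected counts are:
  white: 241 × 13/16 = 195.8125
  colored: 241 × 3/16 = 45.1875
χ² = Σ (O − E)² / E
  white: (217 − 195.8125)² / 195.8125 = 2.2926
  colored: (24 − 45.1875)² / 45.1875 = 9.9344
χ² = 2.2926 + 9.9344 = 12.227
Degrees of freedom = 2 − 1 = 1; critical value at α = 0.05 is 3.841.
Since 12.227 > 3.841, we reject the null hypothesis — the data do not fit the 13:3 ratio.

12.227; not consistent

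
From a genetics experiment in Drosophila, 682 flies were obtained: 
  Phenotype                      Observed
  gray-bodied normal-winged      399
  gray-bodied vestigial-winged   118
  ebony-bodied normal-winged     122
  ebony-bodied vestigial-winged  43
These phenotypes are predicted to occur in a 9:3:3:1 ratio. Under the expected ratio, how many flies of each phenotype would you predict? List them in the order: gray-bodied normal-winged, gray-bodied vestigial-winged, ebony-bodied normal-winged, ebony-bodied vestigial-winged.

383.625, 127.875, 127.875, 42.625

Total ratio parts = 16. Expected numbers out of 682:
  gray-bodied normal-winged: 682 × 9/16 = 383.625
  gray-bodied vestigial-winged: 682 × 3/16 = 127.875
  ebony-bodied normal-winged: 682 × 3/16 = 127.875
  ebony-bodied vestigial-winged: 682 × 1/16 = 42.625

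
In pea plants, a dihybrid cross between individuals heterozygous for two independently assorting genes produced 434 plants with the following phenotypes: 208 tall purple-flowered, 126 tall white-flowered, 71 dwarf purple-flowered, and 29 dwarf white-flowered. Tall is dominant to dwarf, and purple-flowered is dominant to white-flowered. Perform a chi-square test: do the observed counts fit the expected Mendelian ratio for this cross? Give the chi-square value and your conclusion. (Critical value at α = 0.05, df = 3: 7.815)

A dihybrid F₂ with independent assortment and complete dominance at both loci gives a 9:3:3:1 phenotypic ratio.
Expected counts for N = 434 under a 9:3:3:1 ratio (total parts = 16):
  tall purple-flowered: 434 × 9/16 = 244.125
  tall white-flowered: 434 × 3/16 = 81.375
  dwarf purple-flowered: 434 × 3/16 = 81.375
  dwarf white-flowered: 434 × 1/16 = 27.125
χ² = Σ (O − E)² / E
  tall purple-flowered: (208 − 244.125)² / 244.125 = 5.3457
  tall white-flowered: (126 − 81.375)² / 81.375 = 24.4718
  dwarf purple-flowered: (71 − 81.375)² / 81.375 = 1.3228
  dwarf white-flowered: (29 − 27.125)² / 27.125 = 0.1296
χ² = 5.3457 + 24.4718 + 1.3228 + 0.1296 = 31.2699 ≈ 31.270
Degrees of freedom = 4 − 1 = 3; critical value at α = 0.05 is 7.815.
Since 31.270 > 7.815, we reject the null hypothesis — the data do not fit the 9:3:3:1 ratio.

31.270; not consistent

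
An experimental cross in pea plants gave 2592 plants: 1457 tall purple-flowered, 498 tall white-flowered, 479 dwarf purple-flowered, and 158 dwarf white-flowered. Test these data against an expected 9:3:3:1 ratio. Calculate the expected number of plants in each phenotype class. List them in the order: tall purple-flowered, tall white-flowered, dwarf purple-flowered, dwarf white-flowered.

1458, 486, 486, 162

Expected counts for N = 2592 under a 9:3:3:1 ratio (total parts = 16):
  tall purple-flowered: 2592 × 9/16 = 1458
  tall white-flowered: 2592 × 3/16 = 486
  dwarf purple-flowered: 2592 × 3/16 = 486
  dwarf white-flowered: 2592 × 1/16 = 162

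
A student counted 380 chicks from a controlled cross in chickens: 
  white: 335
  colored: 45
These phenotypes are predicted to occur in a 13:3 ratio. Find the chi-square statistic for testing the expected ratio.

11.903

The 13:3 ratio has 16 parts, so with N = 380 the expected counts are:
  white: 380 × 13/16 = 308.75
  colored: 380 × 3/16 = 71.25
χ² = Σ (O − E)² / E
  white: (335 − 308.75)² / 308.75 = 2.2318
  colored: (45 − 71.25)² / 71.25 = 9.6711
χ² = 2.2318 + 9.6711 = 11.9029 ≈ 11.903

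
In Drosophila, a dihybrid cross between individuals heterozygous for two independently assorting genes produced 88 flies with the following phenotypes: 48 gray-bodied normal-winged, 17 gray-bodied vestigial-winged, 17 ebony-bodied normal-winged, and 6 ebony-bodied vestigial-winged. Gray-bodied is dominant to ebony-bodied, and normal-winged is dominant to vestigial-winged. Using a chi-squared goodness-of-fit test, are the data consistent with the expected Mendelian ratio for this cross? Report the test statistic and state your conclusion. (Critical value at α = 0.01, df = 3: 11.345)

0.121; consistent

A dihybrid F₂ with independent assortment and complete dominance at both loci gives a 9:3:3:1 phenotypic ratio.
Total ratio parts = 16. Expected numbers out of 88:
  gray-bodied normal-winged: 88 × 9/16 = 49.5
  gray-bodied vestigial-winged: 88 × 3/16 = 16.5
  ebony-bodied normal-winged: 88 × 3/16 = 16.5
  ebony-bodied vestigial-winged: 88 × 1/16 = 5.5
χ² = Σ (O − E)² / E
  gray-bodied normal-winged: (48 − 49.5)² / 49.5 = 0.0455
  gray-bodied vestigial-winged: (17 − 16.5)² / 16.5 = 0.0152
  ebony-bodied normal-winged: (17 − 16.5)² / 16.5 = 0.0152
  ebony-bodied vestigial-winged: (6 − 5.5)² / 5.5 = 0.0455
χ² = 0.0455 + 0.0152 + 0.0152 + 0.0455 = 0.1214 ≈ 0.121
Degrees of freedom = 4 − 1 = 3; critical value at α = 0.01 is 11.345.
Since 0.121 < 11.345, we fail to reject the null hypothesis — the data are consistent with the 9:3:3:1 ratio.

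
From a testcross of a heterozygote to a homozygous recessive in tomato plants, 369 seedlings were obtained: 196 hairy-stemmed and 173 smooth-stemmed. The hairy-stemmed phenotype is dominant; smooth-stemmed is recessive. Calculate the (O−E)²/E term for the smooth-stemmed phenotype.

A testcross of a heterozygote (Aa × aa) gives a 1:1 phenotypic ratio.
Expected counts for N = 369 under a 1:1 ratio (total parts = 2):
  hairy-stemmed: 369 × 1/2 = 184.5
  smooth-stemmed: 369 × 1/2 = 184.5
Contribution of smooth-stemmed: (173 − 184.5)² / 184.5 = 0.7168

0.717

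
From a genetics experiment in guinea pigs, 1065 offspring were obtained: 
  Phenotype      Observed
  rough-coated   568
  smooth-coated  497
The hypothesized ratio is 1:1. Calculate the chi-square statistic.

Under the 1:1 hypothesis (Σ ratio = 2, N = 1065):
  rough-coated: 1065 × 1/2 = 532.5
  smooth-coated: 1065 × 1/2 = 532.5
χ² = Σ (O − E)² / E
  rough-coated: (568 − 532.5)² / 532.5 = 2.3667
  smooth-coated: (497 − 532.5)² / 532.5 = 2.3667
χ² = 2.3667 + 2.3667 = 4.7334 ≈ 4.733

4.733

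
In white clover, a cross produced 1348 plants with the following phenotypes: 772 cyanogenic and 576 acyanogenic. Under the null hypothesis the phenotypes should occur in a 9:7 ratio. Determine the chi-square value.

0.570

The 9:7 ratio has 16 parts, so with N = 1348 the expected counts are:
  cyanogenic: 1348 × 9/16 = 758.25
  acyanogenic: 1348 × 7/16 = 589.75
χ² = Σ (O − E)² / E
  cyanogenic: (772 − 758.25)² / 758.25 = 0.2493
  acyanogenic: (576 − 589.75)² / 589.75 = 0.3206
χ² = 0.2493 + 0.3206 = 0.5699 ≈ 0.570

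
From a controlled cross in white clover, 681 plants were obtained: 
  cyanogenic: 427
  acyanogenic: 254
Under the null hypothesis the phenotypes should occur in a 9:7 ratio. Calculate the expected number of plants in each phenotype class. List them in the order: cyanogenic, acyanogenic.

Expected counts for N = 681 under a 9:7 ratio (total parts = 16):
  cyanogenic: 681 × 9/16 = 383.0625
  acyanogenic: 681 × 7/16 = 297.9375

383.0625, 297.9375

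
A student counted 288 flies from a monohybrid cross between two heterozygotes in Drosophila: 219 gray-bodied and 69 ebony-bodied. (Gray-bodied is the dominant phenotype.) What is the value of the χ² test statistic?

For a monohybrid cross between heterozygotes with complete dominance, the expected phenotypic ratio is 3:1.
Expected counts for N = 288 under a 3:1 ratio (total parts = 4):
  gray-bodied: 288 × 3/4 = 216
  ebony-bodied: 288 × 1/4 = 72
χ² = Σ (O − E)² / E
  gray-bodied: (219 − 216)² / 216 = 0.0417
  ebony-bodied: (69 − 72)² / 72 = 0.1250
χ² = 0.0417 + 0.1250 = 0.1667 ≈ 0.167

0.167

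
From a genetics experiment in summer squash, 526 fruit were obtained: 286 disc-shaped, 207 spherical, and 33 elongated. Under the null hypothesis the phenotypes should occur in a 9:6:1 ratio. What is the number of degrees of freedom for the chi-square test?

A goodness-of-fit test with 3 phenotype classes has df = 3 − 1 = 2.

2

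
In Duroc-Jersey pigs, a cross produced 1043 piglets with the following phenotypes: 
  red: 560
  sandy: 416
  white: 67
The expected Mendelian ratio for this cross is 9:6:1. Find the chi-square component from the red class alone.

The 9:6:1 ratio has 16 parts, so with N = 1043 the expected counts are:
  red: 1043 × 9/16 = 586.6875
  sandy: 1043 × 6/16 = 391.125
  white: 1043 × 1/16 = 65.1875
Contribution of red: (560 − 586.6875)² / 586.6875 = 1.2140

1.214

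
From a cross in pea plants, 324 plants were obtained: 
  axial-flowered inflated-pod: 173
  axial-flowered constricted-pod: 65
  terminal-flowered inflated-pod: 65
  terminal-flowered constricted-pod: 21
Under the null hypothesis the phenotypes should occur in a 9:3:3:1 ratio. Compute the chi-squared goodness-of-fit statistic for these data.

1.092

Expected counts for N = 324 under a 9:3:3:1 ratio (total parts = 16):
  axial-flowered inflated-pod: 324 × 9/16 = 182.25
  axial-flowered constricted-pod: 324 × 3/16 = 60.75
  terminal-flowered inflated-pod: 324 × 3/16 = 60.75
  terminal-flowered constricted-pod: 324 × 1/16 = 20.25
χ² = Σ (O − E)² / E
  axial-flowered inflated-pod: (173 − 182.25)² / 182.25 = 0.4695
  axial-flowered constricted-pod: (65 − 60.75)² / 60.75 = 0.2973
  terminal-flowered inflated-pod: (65 − 60.75)² / 60.75 = 0.2973
  terminal-flowered constricted-pod: (21 − 20.25)² / 20.25 = 0.0278
χ² = 0.4695 + 0.2973 + 0.2973 + 0.0278 = 1.0919 ≈ 1.092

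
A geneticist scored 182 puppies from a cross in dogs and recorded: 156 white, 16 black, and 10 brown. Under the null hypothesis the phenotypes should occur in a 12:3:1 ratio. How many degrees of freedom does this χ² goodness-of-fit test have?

A goodness-of-fit test with 3 phenotype classes has df = 3 − 1 = 2.

2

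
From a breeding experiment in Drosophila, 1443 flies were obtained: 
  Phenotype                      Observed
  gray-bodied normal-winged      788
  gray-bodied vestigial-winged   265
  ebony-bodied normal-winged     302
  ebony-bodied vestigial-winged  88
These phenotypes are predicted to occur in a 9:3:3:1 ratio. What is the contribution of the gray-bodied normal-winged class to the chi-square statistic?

0.691

Under the 9:3:3:1 hypothesis (Σ ratio = 16, N = 1443):
  gray-bodied normal-winged: 1443 × 9/16 = 811.6875
  gray-bodied vestigial-winged: 1443 × 3/16 = 270.5625
  ebony-bodied normal-winged: 1443 × 3/16 = 270.5625
  ebony-bodied vestigial-winged: 1443 × 1/16 = 90.1875
Contribution of gray-bodied normal-winged: (788 − 811.6875)² / 811.6875 = 0.6913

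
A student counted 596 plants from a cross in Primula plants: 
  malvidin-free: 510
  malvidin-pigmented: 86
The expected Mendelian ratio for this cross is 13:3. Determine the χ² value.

7.303

Expected counts for N = 596 under a 13:3 ratio (total parts = 16):
  malvidin-free: 596 × 13/16 = 484.25
  malvidin-pigmented: 596 × 3/16 = 111.75
χ² = Σ (O − E)² / E
  malvidin-free: (510 − 484.25)² / 484.25 = 1.3693
  malvidin-pigmented: (86 − 111.75)² / 111.75 = 5.9334
χ² = 1.3693 + 5.9334 = 7.3027 ≈ 7.303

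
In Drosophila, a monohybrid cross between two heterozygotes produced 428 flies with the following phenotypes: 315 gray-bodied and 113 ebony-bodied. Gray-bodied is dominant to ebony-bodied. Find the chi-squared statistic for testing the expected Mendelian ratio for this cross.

0.449

For a monohybrid cross between heterozygotes with complete dominance, the expected phenotypic ratio is 3:1.
Expected counts for N = 428 under a 3:1 ratio (total parts = 4):
  gray-bodied: 428 × 3/4 = 321
  ebony-bodied: 428 × 1/4 = 107
χ² = Σ (O − E)² / E
  gray-bodied: (315 − 321)² / 321 = 0.1121
  ebony-bodied: (113 − 107)² / 107 = 0.3364
χ² = 0.1121 + 0.3364 = 0.4485 ≈ 0.449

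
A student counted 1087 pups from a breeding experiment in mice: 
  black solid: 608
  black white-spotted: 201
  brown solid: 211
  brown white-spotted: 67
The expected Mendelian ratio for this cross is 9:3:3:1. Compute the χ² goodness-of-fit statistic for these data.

Expected counts for N = 1087 under a 9:3:3:1 ratio (total parts = 16):
  black solid: 1087 × 9/16 = 611.4375
  black white-spotted: 1087 × 3/16 = 203.8125
  brown solid: 1087 × 3/16 = 203.8125
  brown white-spotted: 1087 × 1/16 = 67.9375
χ² = Σ (O − E)² / E
  black solid: (608 − 611.4375)² / 611.4375 = 0.0193
  black white-spotted: (201 − 203.8125)² / 203.8125 = 0.0388
  brown solid: (211 − 203.8125)² / 203.8125 = 0.2535
  brown white-spotted: (67 − 67.9375)² / 67.9375 = 0.0129
χ² = 0.0193 + 0.0388 + 0.2535 + 0.0129 = 0.3245 ≈ 0.325

0.325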